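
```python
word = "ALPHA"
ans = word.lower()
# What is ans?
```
Trace:
  word='ALPHA'
  word='ALPHA', ans='alpha'

Final answer: 'alpha'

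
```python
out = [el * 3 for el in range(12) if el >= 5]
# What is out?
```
Trace:
  el=0
  el=1
  el=2
  el=3
  el=4
  el=5
  el=6
  el=7
  el=8
  el=9
  el=10
  el=11
  out=[15, 18, 21, 24, 27, 30, 33]

Final answer: [15, 18, 21, 24, 27, 30, 33]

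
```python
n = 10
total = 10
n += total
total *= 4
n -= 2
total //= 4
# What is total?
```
Trace:
  n=10
  n=10, total=10
  n=20, total=10
  n=20, total=40
  n=18, total=40
  n=18, total=10

Final answer: 10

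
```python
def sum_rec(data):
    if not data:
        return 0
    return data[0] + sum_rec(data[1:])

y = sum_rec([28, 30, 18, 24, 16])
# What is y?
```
Call trace:
sum_rec(data=[28, 30, 18, 24, 16])
  sum_rec(data=[30, 18, 24, 16])
    sum_rec(data=[18, 24, 16])
      sum_rec(data=[24, 16])
        sum_rec(data=[16])
          sum_rec(data=[])
          -> return 0
        -> return 16
      -> return 40
    -> return 58
  -> return 88
-> return 116

Final answer: 116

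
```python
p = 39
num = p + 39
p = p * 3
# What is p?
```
Trace:
  p=39
  p=39, num=78
  p=117, num=78

Final answer: 117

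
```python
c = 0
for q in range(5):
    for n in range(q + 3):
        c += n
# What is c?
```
Trace:
  c=0
  c=0, q=0, n=0
  c=1, q=0, n=1
  c=3, q=0, n=2
  c=3, q=1, n=0
  c=4, q=1, n=1
  c=6, q=1, n=2
  c=9, q=1, n=3
  c=9, q=2, n=0
  c=10, q=2, n=1
  c=12, q=2, n=2
  c=15, q=2, n=3
  c=19, q=2, n=4
  c=19, q=3, n=0
  c=20, q=3, n=1
  c=22, q=3, n=2
  c=25, q=3, n=3
  c=29, q=3, n=4
  c=34, q=3, n=5
  c=34, q=4, n=0
  c=35, q=4, n=1
  c=37, q=4, n=2
  c=40, q=4, n=3
  c=44, q=4, n=4
  c=49, q=4, n=5
  c=55, q=4, n=6

Final answer: 55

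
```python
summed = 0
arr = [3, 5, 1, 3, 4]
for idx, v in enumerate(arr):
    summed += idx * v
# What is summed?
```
Trace:
  summed=0
  summed=0, idx=0, v=3
  summed=5, idx=1, v=5
  summed=7, idx=2, v=1
  summed=16, idx=3, v=3
  summed=32, idx=4, v=4

Final answer: 32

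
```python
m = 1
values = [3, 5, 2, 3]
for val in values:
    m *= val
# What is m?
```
Trace:
  m=1
  m=3, val=3
  m=15, val=5
  m=30, val=2
  m=90, val=3

Final answer: 90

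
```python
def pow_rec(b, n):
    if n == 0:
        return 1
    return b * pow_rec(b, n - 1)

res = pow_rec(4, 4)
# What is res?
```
Call trace:
pow_rec(b=4, n=4)
  pow_rec(b=4, n=3)
    pow_rec(b=4, n=2)
      pow_rec(b=4, n=1)
        pow_rec(b=4, n=0)
        -> return 1
      -> return 4
    -> return 16
  -> return 64
-> return 256

Final answer: 256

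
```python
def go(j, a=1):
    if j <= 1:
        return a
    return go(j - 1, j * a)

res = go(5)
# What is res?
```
Call trace:
go(j=5, a=1)
  go(j=4, a=5)
    go(j=3, a=20)
      go(j=2, a=60)
        go(j=1, a=120)
        -> return 120
      -> return 120
    -> return 120
  -> return 120
-> return 120

Final answer: 120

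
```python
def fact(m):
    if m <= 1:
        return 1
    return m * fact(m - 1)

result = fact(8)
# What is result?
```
Call trace:
fact(m=8)
  fact(m=7)
    fact(m=6)
      fact(m=5)
        fact(m=4)
          fact(m=3)
            fact(m=2)
              fact(m=1)
              -> return 1
            -> return 2
          -> return 6
        -> return 24
      -> return 120
    -> return 720
  -> return 5040
-> return 40320

Final answer: 40320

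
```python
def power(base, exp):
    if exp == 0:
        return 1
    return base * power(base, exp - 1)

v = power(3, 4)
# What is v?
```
Call trace:
power(base=3, exp=4)
  power(base=3, exp=3)
    power(base=3, exp=2)
      power(base=3, exp=1)
        power(base=3, exp=0)
        -> return 1
      -> return 3
    -> return 9
  -> return 27
-> return 81

Final answer: 81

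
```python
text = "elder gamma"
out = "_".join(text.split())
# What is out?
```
Trace:
  text='elder gamma'
  text='elder gamma', out='elder_gamma'

Final answer: 'elder_gamma'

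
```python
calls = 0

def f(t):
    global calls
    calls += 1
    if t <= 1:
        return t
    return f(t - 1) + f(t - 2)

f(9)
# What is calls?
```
Call trace (a repeated sub-call is expanded the first time; later identical calls just restate its return value):
f(t=9)
  f(t=8)
    f(t=7)
      f(t=6)
        f(t=5)
          f(t=4)
            f(t=3)
              f(t=2)
                f(t=1)
                -> return 1
                f(t=0)
                -> return 0
              -> return 1
              f(t=1)
              -> return 1
            -> return 2
            f(t=2) -> return 1  (same call as traced above)
          -> return 3
          f(t=3) -> return 2  (same call as traced above)
        -> return 5
        f(t=4) -> return 3  (same call as traced above)
      -> return 8
      f(t=5) -> return 5  (same call as traced above)
    -> return 13
    f(t=6) -> return 8  (same call as traced above)
  -> return 21
  f(t=7) -> return 13  (same call as traced above)
-> return 34

calls is incremented once per call, so count the calls in each subtree. Let C(t) = number of calls made by f(t).
C(0) = C(1) = 1 (base case, no recursion); C(t) = 1 + C(t - 1) + C(t - 2) otherwise.
C(2) = 1 + C(1) + C(0) = 1 + 1 + 1 = 3
C(3) = 1 + C(2) + C(1) = 1 + 3 + 1 = 5
C(4) = 1 + C(3) + C(2) = 1 + 5 + 3 = 9
C(5) = 1 + C(4) + C(3) = 1 + 9 + 5 = 15
C(6) = 1 + C(5) + C(4) = 1 + 15 + 9 = 25
C(7) = 1 + C(6) + C(5) = 1 + 25 + 15 = 41
C(8) = 1 + C(7) + C(6) = 1 + 41 + 25 = 67
C(9) = 1 + C(8) + C(7) = 1 + 67 + 41 = 109
calls = C(9) = 109

Final answer: 109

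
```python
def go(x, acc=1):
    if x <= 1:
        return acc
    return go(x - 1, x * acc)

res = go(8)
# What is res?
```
Call trace:
go(x=8, acc=1)
  go(x=7, acc=8)
    go(x=6, acc=56)
      go(x=5, acc=336)
        go(x=4, acc=1680)
          go(x=3, acc=6720)
            go(x=2, acc=20160)
              go(x=1, acc=40320)
              -> return 40320
            -> return 40320
          -> return 40320
        -> return 40320
      -> return 40320
    -> return 40320
  -> return 40320
-> return 40320

Final answer: 40320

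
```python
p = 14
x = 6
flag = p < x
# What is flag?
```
Trace:
  p=14
  p=14, x=6
  p=14, x=6, flag=False

Final answer: False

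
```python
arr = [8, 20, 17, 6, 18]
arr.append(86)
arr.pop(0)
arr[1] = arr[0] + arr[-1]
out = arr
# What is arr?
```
Trace:
  arr=[8, 20, 17, 6, 18]
  arr=[8, 20, 17, 6, 18, 86]
  arr=[20, 17, 6, 18, 86]
  arr=[20, 106, 6, 18, 86]
  arr=[20, 106, 6, 18, 86], out=[20, 106, 6, 18, 86]

Final answer: [20, 106, 6, 18, 86]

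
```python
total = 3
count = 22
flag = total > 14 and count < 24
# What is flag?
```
Trace:
  total=3
  total=3, count=22
  total=3, count=22, flag=False

Final answer: False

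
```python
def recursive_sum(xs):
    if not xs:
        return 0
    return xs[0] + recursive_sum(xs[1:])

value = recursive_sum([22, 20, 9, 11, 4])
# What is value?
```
Call trace:
recursive_sum(xs=[22, 20, 9, 11, 4])
  recursive_sum(xs=[20, 9, 11, 4])
    recursive_sum(xs=[9, 11, 4])
      recursive_sum(xs=[11, 4])
        recursive_sum(xs=[4])
          recursive_sum(xs=[])
          -> return 0
        -> return 4
      -> return 15
    -> return 24
  -> return 44
-> return 66

Final answer: 66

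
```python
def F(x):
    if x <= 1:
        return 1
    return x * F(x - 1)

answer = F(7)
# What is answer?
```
Call trace:
F(x=7)
  F(x=6)
    F(x=5)
      F(x=4)
        F(x=3)
          F(x=2)
            F(x=1)
            -> return 1
          -> return 2
        -> return 6
      -> return 24
    -> return 120
  -> return 720
-> return 5040

Final answer: 5040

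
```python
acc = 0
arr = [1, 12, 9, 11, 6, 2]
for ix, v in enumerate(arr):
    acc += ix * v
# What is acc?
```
Trace:
  acc=0
  acc=0, ix=0, v=1
  acc=12, ix=1, v=12
  acc=30, ix=2, v=9
  acc=63, ix=3, v=11
  acc=87, ix=4, v=6
  acc=97, ix=5, v=2

Final answer: 97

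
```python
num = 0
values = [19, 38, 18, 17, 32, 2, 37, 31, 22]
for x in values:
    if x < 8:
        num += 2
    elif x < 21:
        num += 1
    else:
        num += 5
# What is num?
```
Trace:
  num=0
  num=1, x=19
  num=6, x=38
  num=7, x=18
  num=8, x=17
  num=13, x=32
  num=15, x=2
  num=20, x=37
  num=25, x=31
  num=30, x=22

Final answer: 30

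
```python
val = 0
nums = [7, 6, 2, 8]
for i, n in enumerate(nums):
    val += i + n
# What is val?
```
Trace:
  val=0
  val=7, i=0, n=7
  val=14, i=1, n=6
  val=18, i=2, n=2
  val=29, i=3, n=8

Final answer: 29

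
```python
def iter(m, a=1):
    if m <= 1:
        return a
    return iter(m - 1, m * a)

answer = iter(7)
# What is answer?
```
Call trace:
iter(m=7, a=1)
  iter(m=6, a=7)
    iter(m=5, a=42)
      iter(m=4, a=210)
        iter(m=3, a=840)
          iter(m=2, a=2520)
            iter(m=1, a=5040)
            -> return 5040
          -> return 5040
        -> return 5040
      -> return 5040
    -> return 5040
  -> return 5040
-> return 5040

Final answer: 5040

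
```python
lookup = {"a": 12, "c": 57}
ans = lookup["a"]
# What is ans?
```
Trace:
  lookup={'a': 12, 'c': 57}
  lookup={'a': 12, 'c': 57}, ans=12

Final answer: 12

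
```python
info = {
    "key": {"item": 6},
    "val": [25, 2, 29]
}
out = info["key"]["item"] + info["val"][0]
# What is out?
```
Trace:
  info={'key': {'item': 6}, 'val': [25, 2, 29]}
  info={'key': {'item': 6}, 'val': [25, 2, 29]}, out=31

Final answer: 31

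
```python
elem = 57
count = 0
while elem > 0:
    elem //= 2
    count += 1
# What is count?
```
Trace:
  elem=57
  elem=57, count=0
  elem=28, count=1
  elem=14, count=2
  elem=7, count=3
  elem=3, count=4
  elem=1, count=5
  elem=0, count=6

Final answer: 6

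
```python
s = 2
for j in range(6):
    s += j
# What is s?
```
Trace:
  s=2
  s=2, j=0
  s=3, j=1
  s=5, j=2
  s=8, j=3
  s=12, j=4
  s=17, j=5

Final answer: 17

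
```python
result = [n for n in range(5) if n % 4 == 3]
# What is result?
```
Trace:
  n=0
  n=1
  n=2
  n=3
  n=4
  result=[3]

Final answer: [3]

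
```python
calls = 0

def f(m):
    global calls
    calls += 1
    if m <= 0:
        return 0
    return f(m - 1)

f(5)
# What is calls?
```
Call trace:
f(m=5)
  f(m=4)
    f(m=3)
      f(m=2)
        f(m=1)
          f(m=0)
          -> return 0
        -> return 0
      -> return 0
    -> return 0
  -> return 0
-> return 0

calls is incremented once per call. f is entered once for each m = 5, 4, 3, 2, 1, 0 (the m <= 0 call returns without recursing), i.e. 5 + 1 calls.
calls = 6

Final answer: 6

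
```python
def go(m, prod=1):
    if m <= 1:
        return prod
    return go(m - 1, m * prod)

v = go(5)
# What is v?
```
Call trace:
go(m=5, prod=1)
  go(m=4, prod=5)
    go(m=3, prod=20)
      go(m=2, prod=60)
        go(m=1, prod=120)
        -> return 120
      -> return 120
    -> return 120
  -> return 120
-> return 120

Final answer: 120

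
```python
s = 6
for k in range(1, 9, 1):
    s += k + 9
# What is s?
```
Trace:
  s=6
  s=16, k=1
  s=27, k=2
  s=39, k=3
  s=52, k=4
  s=66, k=5
  s=81, k=6
  s=97, k=7
  s=114, k=8

Final answer: 114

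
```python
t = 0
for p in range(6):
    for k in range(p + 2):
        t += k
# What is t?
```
Trace:
  t=0
  t=0, p=0, k=0
  t=1, p=0, k=1
  t=1, p=1, k=0
  t=2, p=1, k=1
  t=4, p=1, k=2
  t=4, p=2, k=0
  t=5, p=2, k=1
  t=7, p=2, k=2
  t=10, p=2, k=3
  t=10, p=3, k=0
  t=11, p=3, k=1
  t=13, p=3, k=2
  t=16, p=3, k=3
  t=20, p=3, k=4
  t=20, p=4, k=0
  t=21, p=4, k=1
  t=23, p=4, k=2
  t=26, p=4, k=3
  t=30, p=4, k=4
  t=35, p=4, k=5
  t=35, p=5, k=0
  t=36, p=5, k=1
  t=38, p=5, k=2
  t=41, p=5, k=3
  t=45, p=5, k=4
  t=50, p=5, k=5
  t=56, p=5, k=6

Final answer: 56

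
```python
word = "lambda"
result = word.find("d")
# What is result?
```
Trace:
  word='lambda'
  word='lambda', result=4

Final answer: 4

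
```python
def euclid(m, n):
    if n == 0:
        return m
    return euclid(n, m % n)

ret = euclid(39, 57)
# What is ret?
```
Call trace:
euclid(m=39, n=57)
  euclid(m=57, n=39)
    euclid(m=39, n=18)
      euclid(m=18, n=3)
        euclid(m=3, n=0)
        -> return 3
      -> return 3
    -> return 3
  -> return 3
-> return 3

Final answer: 3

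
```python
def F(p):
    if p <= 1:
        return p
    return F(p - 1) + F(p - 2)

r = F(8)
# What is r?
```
Call trace (a repeated sub-call is expanded the first time; later identical calls just restate its return value):
F(p=8)
  F(p=7)
    F(p=6)
      F(p=5)
        F(p=4)
          F(p=3)
            F(p=2)
              F(p=1)
              -> return 1
              F(p=0)
              -> return 0
            -> return 1
            F(p=1)
            -> return 1
          -> return 2
          F(p=2) -> return 1  (same call as traced above)
        -> return 3
        F(p=3) -> return 2  (same call as traced above)
      -> return 5
      F(p=4) -> return 3  (same call as traced above)
    -> return 8
    F(p=5) -> return 5  (same call as traced above)
  -> return 13
  F(p=6) -> return 8  (same call as traced above)
-> return 21

Final answer: 21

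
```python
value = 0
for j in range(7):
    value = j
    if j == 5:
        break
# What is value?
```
Trace:
  value=0
  value=0, j=0
  value=1, j=1
  value=2, j=2
  value=3, j=3
  value=4, j=4
  value=5, j=5

Final answer: 5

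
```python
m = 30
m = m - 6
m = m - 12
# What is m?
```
Trace:
  m=30
  m=24
  m=12

Final answer: 12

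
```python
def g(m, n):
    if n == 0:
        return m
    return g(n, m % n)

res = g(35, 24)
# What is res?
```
Call trace:
g(m=35, n=24)
  g(m=24, n=11)
    g(m=11, n=2)
      g(m=2, n=1)
        g(m=1, n=0)
        -> return 1
      -> return 1
    -> return 1
  -> return 1
-> return 1

Final answer: 1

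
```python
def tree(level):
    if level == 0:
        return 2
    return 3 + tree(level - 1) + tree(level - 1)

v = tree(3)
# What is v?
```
Call trace (a repeated sub-call is expanded the first time; later identical calls just restate its return value):
tree(level=3)
  tree(level=2)
    tree(level=1)
      tree(level=0)
      -> return 2
      tree(level=0)
      -> return 2
    -> return 7
    tree(level=1) -> return 7  (same call as traced above)
  -> return 17
  tree(level=2) -> return 17  (same call as traced above)
-> return 37

Final answer: 37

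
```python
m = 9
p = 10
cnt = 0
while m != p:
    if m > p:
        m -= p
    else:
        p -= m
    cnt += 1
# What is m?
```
Trace:
  m=9
  m=9, p=10
  m=9, p=10, cnt=0
  m=9, p=1, cnt=1
  m=8, p=1, cnt=2
  m=7, p=1, cnt=3
  m=6, p=1, cnt=4
  m=5, p=1, cnt=5
  m=4, p=1, cnt=6
  m=3, p=1, cnt=7
  m=2, p=1, cnt=8
  m=1, p=1, cnt=9

Final answer: 1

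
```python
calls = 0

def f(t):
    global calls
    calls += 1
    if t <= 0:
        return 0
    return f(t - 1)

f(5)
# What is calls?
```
Call trace:
f(t=5)
  f(t=4)
    f(t=3)
      f(t=2)
        f(t=1)
          f(t=0)
          -> return 0
        -> return 0
      -> return 0
    -> return 0
  -> return 0
-> return 0

calls is incremented once per call. f is entered once for each t = 5, 4, 3, 2, 1, 0 (the t <= 0 call returns without recursing), i.e. 5 + 1 calls.
calls = 6

Final answer: 6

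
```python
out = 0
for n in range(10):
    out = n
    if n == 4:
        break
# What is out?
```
Trace:
  out=0
  out=0, n=0
  out=1, n=1
  out=2, n=2
  out=3, n=3
  out=4, n=4

Final answer: 4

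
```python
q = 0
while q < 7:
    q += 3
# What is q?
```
Trace:
  q=0
  q=3
  q=6
  q=9

Final answer: 9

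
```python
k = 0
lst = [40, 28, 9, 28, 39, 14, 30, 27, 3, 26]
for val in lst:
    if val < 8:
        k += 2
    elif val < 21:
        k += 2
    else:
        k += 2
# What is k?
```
Trace:
  k=0
  k=2, val=40
  k=4, val=28
  k=6, val=9
  k=8, val=28
  k=10, val=39
  k=12, val=14
  k=14, val=30
  k=16, val=27
  k=18, val=3
  k=20, val=26

Final answer: 20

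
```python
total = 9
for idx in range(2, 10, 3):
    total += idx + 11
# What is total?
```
Trace:
  total=9
  total=22, idx=2
  total=38, idx=5
  total=57, idx=8

Final answer: 57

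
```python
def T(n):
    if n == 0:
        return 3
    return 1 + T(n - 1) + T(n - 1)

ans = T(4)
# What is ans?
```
Call trace (a repeated sub-call is expanded the first time; later identical calls just restate its return value):
T(n=4)
  T(n=3)
    T(n=2)
      T(n=1)
        T(n=0)
        -> return 3
        T(n=0)
        -> return 3
      -> return 7
      T(n=1) -> return 7  (same call as traced above)
    -> return 15
    T(n=2) -> return 15  (same call as traced above)
  -> return 31
  T(n=3) -> return 31  (same call as traced above)
-> return 63

Final answer: 63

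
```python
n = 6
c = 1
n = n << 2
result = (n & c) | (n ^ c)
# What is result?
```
Trace:
  n=6
  n=6, c=1
  n=24, c=1
  n=24, c=1, result=25

Final answer: 25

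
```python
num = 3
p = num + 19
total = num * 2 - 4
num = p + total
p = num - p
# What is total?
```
Trace:
  num=3
  num=3, p=22
  num=3, p=22, total=2
  num=24, p=22, total=2
  num=24, p=2, total=2

Final answer: 2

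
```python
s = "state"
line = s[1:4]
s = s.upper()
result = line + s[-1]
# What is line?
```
Trace:
  s='state'
  s='state', line='tat'
  s='STATE', line='tat'
  s='STATE', line='tat', result='tatE'

Final answer: 'tat'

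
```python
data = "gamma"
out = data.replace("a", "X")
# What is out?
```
Trace:
  data='gamma'
  data='gamma', out='gXmmX'

Final answer: 'gXmmX'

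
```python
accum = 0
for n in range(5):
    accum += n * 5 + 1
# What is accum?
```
Trace:
  accum=0
  accum=1, n=0
  accum=7, n=1
  accum=18, n=2
  accum=34, n=3
  accum=55, n=4

Final answer: 55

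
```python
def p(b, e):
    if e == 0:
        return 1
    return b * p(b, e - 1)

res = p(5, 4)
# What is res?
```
Call trace:
p(b=5, e=4)
  p(b=5, e=3)
    p(b=5, e=2)
      p(b=5, e=1)
        p(b=5, e=0)
        -> return 1
      -> return 5
    -> return 25
  -> return 125
-> return 625

Final answer: 625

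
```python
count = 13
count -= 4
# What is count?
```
Trace:
  count=13
  count=9

Final answer: 9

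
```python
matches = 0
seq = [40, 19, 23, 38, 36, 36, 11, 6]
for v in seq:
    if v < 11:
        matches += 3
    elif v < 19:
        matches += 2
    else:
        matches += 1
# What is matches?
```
Trace:
  matches=0
  matches=1, v=40
  matches=2, v=19
  matches=3, v=23
  matches=4, v=38
  matches=5, v=36
  matches=6, v=36
  matches=8, v=11
  matches=11, v=6

Final answer: 11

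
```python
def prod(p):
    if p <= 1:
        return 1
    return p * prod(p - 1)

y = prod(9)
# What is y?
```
Call trace:
prod(p=9)
  prod(p=8)
    prod(p=7)
      prod(p=6)
        prod(p=5)
          prod(p=4)
            prod(p=3)
              prod(p=2)
                prod(p=1)
                -> return 1
              -> return 2
            -> return 6
          -> return 24
        -> return 120
      -> return 720
    -> return 5040
  -> return 40320
-> return 362880

Final answer: 362880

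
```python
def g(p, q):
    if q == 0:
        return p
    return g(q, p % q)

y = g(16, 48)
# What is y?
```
Call trace:
g(p=16, q=48)
  g(p=48, q=16)
    g(p=16, q=0)
    -> return 16
  -> return 16
-> return 16

Final answer: 16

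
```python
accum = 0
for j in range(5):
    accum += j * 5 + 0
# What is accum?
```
Trace:
  accum=0
  accum=0, j=0
  accum=5, j=1
  accum=15, j=2
  accum=30, j=3
  accum=50, j=4

Final answer: 50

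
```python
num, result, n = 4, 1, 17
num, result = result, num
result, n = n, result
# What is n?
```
Trace:
  num=4, result=1, n=17
  num=1, result=4, n=17
  num=1, result=17, n=4

Final answer: 4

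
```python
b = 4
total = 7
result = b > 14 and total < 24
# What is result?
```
Trace:
  b=4
  b=4, total=7
  b=4, total=7, result=False

Final answer: False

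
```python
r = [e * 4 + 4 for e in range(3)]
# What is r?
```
Trace:
  e=0
  e=1
  e=2
  r=[4, 8, 12]

Final answer: [4, 8, 12]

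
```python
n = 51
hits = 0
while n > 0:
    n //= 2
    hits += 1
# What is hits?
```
Trace:
  n=51
  n=51, hits=0
  n=25, hits=1
  n=12, hits=2
  n=6, hits=3
  n=3, hits=4
  n=1, hits=5
  n=0, hits=6

Final answer: 6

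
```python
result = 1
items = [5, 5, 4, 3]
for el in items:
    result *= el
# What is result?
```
Trace:
  result=1
  result=5, el=5
  result=25, el=5
  result=100, el=4
  result=300, el=3

Final answer: 300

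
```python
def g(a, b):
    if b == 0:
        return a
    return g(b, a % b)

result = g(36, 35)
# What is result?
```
Call trace:
g(a=36, b=35)
  g(a=35, b=1)
    g(a=1, b=0)
    -> return 1
  -> return 1
-> return 1

Final answer: 1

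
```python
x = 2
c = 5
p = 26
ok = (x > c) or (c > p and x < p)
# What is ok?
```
Trace:
  x=2
  x=2, c=5
  x=2, c=5, p=26
  x=2, c=5, p=26, ok=False

Final answer: False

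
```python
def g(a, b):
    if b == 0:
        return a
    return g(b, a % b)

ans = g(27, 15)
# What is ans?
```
Call trace:
g(a=27, b=15)
  g(a=15, b=12)
    g(a=12, b=3)
      g(a=3, b=0)
      -> return 3
    -> return 3
  -> return 3
-> return 3

Final answer: 3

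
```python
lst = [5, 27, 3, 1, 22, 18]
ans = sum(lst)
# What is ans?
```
Trace:
  lst=[5, 27, 3, 1, 22, 18]
  lst=[5, 27, 3, 1, 22, 18], ans=76

Final answer: 76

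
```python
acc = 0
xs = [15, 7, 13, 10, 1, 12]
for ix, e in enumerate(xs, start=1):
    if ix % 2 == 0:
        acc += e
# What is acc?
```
Trace:
  acc=0
  acc=0, ix=1, e=15
  acc=7, ix=2, e=7
  acc=7, ix=3, e=13
  acc=17, ix=4, e=10
  acc=17, ix=5, e=1
  acc=29, ix=6, e=12

Final answer: 29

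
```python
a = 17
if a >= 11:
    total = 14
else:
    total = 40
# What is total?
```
Trace:
  a=17
  a=17, total=14

Final answer: 14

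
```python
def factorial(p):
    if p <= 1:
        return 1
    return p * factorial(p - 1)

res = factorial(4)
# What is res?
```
Call trace:
factorial(p=4)
  factorial(p=3)
    factorial(p=2)
      factorial(p=1)
      -> return 1
    -> return 2
  -> return 6
-> return 24

Final answer: 24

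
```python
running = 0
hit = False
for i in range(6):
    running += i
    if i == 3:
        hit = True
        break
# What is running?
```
Trace:
  running=0
  running=0, hit=False
  running=0, hit=False, i=0
  running=1, hit=False, i=1
  running=3, hit=False, i=2
  running=6, hit=True, i=3

Final answer: 6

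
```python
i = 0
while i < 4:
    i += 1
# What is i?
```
Trace:
  i=0
  i=1
  i=2
  i=3
  i=4

Final answer: 4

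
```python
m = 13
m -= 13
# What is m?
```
Trace:
  m=13
  m=0

Final answer: 0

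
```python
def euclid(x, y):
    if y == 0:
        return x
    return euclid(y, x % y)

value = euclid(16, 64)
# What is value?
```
Call trace:
euclid(x=16, y=64)
  euclid(x=64, y=16)
    euclid(x=16, y=0)
    -> return 16
  -> return 16
-> return 16

Final answer: 16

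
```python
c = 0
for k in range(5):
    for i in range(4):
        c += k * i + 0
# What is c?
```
Trace:
  c=0
  c=0, k=0, i=0
  c=0, k=0, i=1
  c=0, k=0, i=2
  c=0, k=0, i=3
  c=0, k=1, i=0
  c=1, k=1, i=1
  c=3, k=1, i=2
  c=6, k=1, i=3
  c=6, k=2, i=0
  c=8, k=2, i=1
  c=12, k=2, i=2
  c=18, k=2, i=3
  c=18, k=3, i=0
  c=21, k=3, i=1
  c=27, k=3, i=2
  c=36, k=3, i=3
  c=36, k=4, i=0
  c=40, k=4, i=1
  c=48, k=4, i=2
  c=60, k=4, i=3

Final answer: 60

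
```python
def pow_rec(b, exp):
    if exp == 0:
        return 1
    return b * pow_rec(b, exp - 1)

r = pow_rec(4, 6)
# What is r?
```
Call trace:
pow_rec(b=4, exp=6)
  pow_rec(b=4, exp=5)
    pow_rec(b=4, exp=4)
      pow_rec(b=4, exp=3)
        pow_rec(b=4, exp=2)
          pow_rec(b=4, exp=1)
            pow_rec(b=4, exp=0)
            -> return 1
          -> return 4
        -> return 16
      -> return 64
    -> return 256
  -> return 1024
-> return 4096

Final answer: 4096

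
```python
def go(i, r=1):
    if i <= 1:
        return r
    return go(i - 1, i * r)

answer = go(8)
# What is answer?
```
Call trace:
go(i=8, r=1)
  go(i=7, r=8)
    go(i=6, r=56)
      go(i=5, r=336)
        go(i=4, r=1680)
          go(i=3, r=6720)
            go(i=2, r=20160)
              go(i=1, r=40320)
              -> return 40320
            -> return 40320
          -> return 40320
        -> return 40320
      -> return 40320
    -> return 40320
  -> return 40320
-> return 40320

Final answer: 40320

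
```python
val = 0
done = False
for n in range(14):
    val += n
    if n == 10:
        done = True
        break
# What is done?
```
Trace:
  val=0
  val=0, done=False
  val=0, done=False, n=0
  val=1, done=False, n=1
  val=3, done=False, n=2
  val=6, done=False, n=3
  val=10, done=False, n=4
  val=15, done=False, n=5
  val=21, done=False, n=6
  val=28, done=False, n=7
  val=36, done=False, n=8
  val=45, done=False, n=9
  val=55, done=True, n=10

Final answer: True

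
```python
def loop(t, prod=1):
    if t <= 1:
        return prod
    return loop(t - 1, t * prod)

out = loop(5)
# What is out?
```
Call trace:
loop(t=5, prod=1)
  loop(t=4, prod=5)
    loop(t=3, prod=20)
      loop(t=2, prod=60)
        loop(t=1, prod=120)
        -> return 120
      -> return 120
    -> return 120
  -> return 120
-> return 120

Final answer: 120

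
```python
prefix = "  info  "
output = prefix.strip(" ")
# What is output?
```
Trace:
  prefix='  info  '
  prefix='  info  ', output='info'

Final answer: 'info'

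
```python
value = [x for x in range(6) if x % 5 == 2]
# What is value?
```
Trace:
  x=0
  x=1
  x=2
  x=3
  x=4
  x=5
  value=[2]

Final answer: [2]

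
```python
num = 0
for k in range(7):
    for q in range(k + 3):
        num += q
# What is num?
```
Trace:
  num=0
  num=0, k=0, q=0
  num=1, k=0, q=1
  num=3, k=0, q=2
  num=3, k=1, q=0
  num=4, k=1, q=1
  num=6, k=1, q=2
  num=9, k=1, q=3
  num=9, k=2, q=0
  num=10, k=2, q=1
  num=12, k=2, q=2
  num=15, k=2, q=3
  num=19, k=2, q=4
  num=19, k=3, q=0
  num=20, k=3, q=1
  num=22, k=3, q=2
  num=25, k=3, q=3
  num=29, k=3, q=4
  num=34, k=3, q=5
  num=34, k=4, q=0
  num=35, k=4, q=1
  num=37, k=4, q=2
  num=40, k=4, q=3
  num=44, k=4, q=4
  num=49, k=4, q=5
  num=55, k=4, q=6
  num=55, k=5, q=0
  num=56, k=5, q=1
  num=58, k=5, q=2
  num=61, k=5, q=3
  num=65, k=5, q=4
  num=70, k=5, q=5
  num=76, k=5, q=6
  num=83, k=5, q=7
  num=83, k=6, q=0
  num=84, k=6, q=1
  num=86, k=6, q=2
  num=89, k=6, q=3
  num=93, k=6, q=4
  num=98, k=6, q=5
  num=104, k=6, q=6
  num=111, k=6, q=7
  num=119, k=6, q=8

Final answer: 119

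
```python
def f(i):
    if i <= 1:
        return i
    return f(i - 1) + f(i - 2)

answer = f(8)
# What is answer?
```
Call trace (a repeated sub-call is expanded the first time; later identical calls just restate its return value):
f(i=8)
  f(i=7)
    f(i=6)
      f(i=5)
        f(i=4)
          f(i=3)
            f(i=2)
              f(i=1)
              -> return 1
              f(i=0)
              -> return 0
            -> return 1
            f(i=1)
            -> return 1
          -> return 2
          f(i=2) -> return 1  (same call as traced above)
        -> return 3
        f(i=3) -> return 2  (same call as traced above)
      -> return 5
      f(i=4) -> return 3  (same call as traced above)
    -> return 8
    f(i=5) -> return 5  (same call as traced above)
  -> return 13
  f(i=6) -> return 8  (same call as traced above)
-> return 21

Final answer: 21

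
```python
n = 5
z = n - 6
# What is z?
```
Trace:
  n=5
  n=5, z=-1

Final answer: -1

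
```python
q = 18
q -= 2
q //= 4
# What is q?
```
Trace:
  q=18
  q=16
  q=4

Final answer: 4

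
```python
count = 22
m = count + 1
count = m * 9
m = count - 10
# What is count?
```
Trace:
  count=22
  count=22, m=23
  count=207, m=23
  count=207, m=197

Final answer: 207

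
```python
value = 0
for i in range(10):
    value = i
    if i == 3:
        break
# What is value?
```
Trace:
  value=0
  value=0, i=0
  value=1, i=1
  value=2, i=2
  value=3, i=3

Final answer: 3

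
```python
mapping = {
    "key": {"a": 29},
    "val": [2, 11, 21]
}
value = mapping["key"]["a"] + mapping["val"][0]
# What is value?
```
Trace:
  mapping={'key': {'a': 29}, 'val': [2, 11, 21]}
  mapping={'key': {'a': 29}, 'val': [2, 11, 21]}, value=31

Final answer: 31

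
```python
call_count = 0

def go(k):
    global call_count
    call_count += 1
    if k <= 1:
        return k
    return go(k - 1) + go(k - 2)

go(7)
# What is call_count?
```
Call trace (a repeated sub-call is expanded the first time; later identical calls just restate its return value):
go(k=7)
  go(k=6)
    go(k=5)
      go(k=4)
        go(k=3)
          go(k=2)
            go(k=1)
            -> return 1
            go(k=0)
            -> return 0
          -> return 1
          go(k=1)
          -> return 1
        -> return 2
        go(k=2) -> return 1  (same call as traced above)
      -> return 3
      go(k=3) -> return 2  (same call as traced above)
    -> return 5
    go(k=4) -> return 3  (same call as traced above)
  -> return 8
  go(k=5) -> return 5  (same call as traced above)
-> return 13

call_count is incremented once per call, so count the calls in each subtree. Let C(k) = number of calls made by go(k).
C(0) = C(1) = 1 (base case, no recursion); C(k) = 1 + C(k - 1) + C(k - 2) otherwise.
C(2) = 1 + C(1) + C(0) = 1 + 1 + 1 = 3
C(3) = 1 + C(2) + C(1) = 1 + 3 + 1 = 5
C(4) = 1 + C(3) + C(2) = 1 + 5 + 3 = 9
C(5) = 1 + C(4) + C(3) = 1 + 9 + 5 = 15
C(6) = 1 + C(5) + C(4) = 1 + 15 + 9 = 25
C(7) = 1 + C(6) + C(5) = 1 + 25 + 15 = 41
call_count = C(7) = 41

Final answer: 41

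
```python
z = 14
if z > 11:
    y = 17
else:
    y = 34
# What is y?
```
Trace:
  z=14
  z=14, y=17

Final answer: 17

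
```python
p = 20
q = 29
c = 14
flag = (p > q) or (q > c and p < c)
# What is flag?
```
Trace:
  p=20
  p=20, q=29
  p=20, q=29, c=14
  p=20, q=29, c=14, flag=False

Final answer: False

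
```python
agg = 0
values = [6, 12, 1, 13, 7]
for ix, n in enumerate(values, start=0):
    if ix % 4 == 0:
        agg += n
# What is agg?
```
Trace:
  agg=0
  agg=6, ix=0, n=6
  agg=6, ix=1, n=12
  agg=6, ix=2, n=1
  agg=6, ix=3, n=13
  agg=13, ix=4, n=7

Final answer: 13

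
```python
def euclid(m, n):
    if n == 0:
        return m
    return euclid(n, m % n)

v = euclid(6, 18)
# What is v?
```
Call trace:
euclid(m=6, n=18)
  euclid(m=18, n=6)
    euclid(m=6, n=0)
    -> return 6
  -> return 6
-> return 6

Final answer: 6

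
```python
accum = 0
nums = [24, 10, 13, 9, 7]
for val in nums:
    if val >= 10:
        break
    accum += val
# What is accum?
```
Trace:
  accum=0
  accum=0, val=24

Final answer: 0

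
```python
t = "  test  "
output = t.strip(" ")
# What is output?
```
Trace:
  t='  test  '
  t='  test  ', output='test'

Final answer: 'test'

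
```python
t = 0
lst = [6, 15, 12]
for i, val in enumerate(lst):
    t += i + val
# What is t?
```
Trace:
  t=0
  t=6, i=0, val=6
  t=22, i=1, val=15
  t=36, i=2, val=12

Final answer: 36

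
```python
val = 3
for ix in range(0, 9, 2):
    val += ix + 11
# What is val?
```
Trace:
  val=3
  val=14, ix=0
  val=27, ix=2
  val=42, ix=4
  val=59, ix=6
  val=78, ix=8

Final answer: 78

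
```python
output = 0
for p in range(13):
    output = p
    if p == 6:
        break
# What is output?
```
Trace:
  output=0
  output=0, p=0
  output=1, p=1
  output=2, p=2
  output=3, p=3
  output=4, p=4
  output=5, p=5
  output=6, p=6

Final answer: 6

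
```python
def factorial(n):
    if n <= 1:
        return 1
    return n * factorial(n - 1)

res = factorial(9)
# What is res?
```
Call trace:
factorial(n=9)
  factorial(n=8)
    factorial(n=7)
      factorial(n=6)
        factorial(n=5)
          factorial(n=4)
            factorial(n=3)
              factorial(n=2)
                factorial(n=1)
                -> return 1
              -> return 2
            -> return 6
          -> return 24
        -> return 120
      -> return 720
    -> return 5040
  -> return 40320
-> return 362880

Final answer: 362880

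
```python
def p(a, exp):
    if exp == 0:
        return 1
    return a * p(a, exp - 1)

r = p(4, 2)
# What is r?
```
Call trace:
p(a=4, exp=2)
  p(a=4, exp=1)
    p(a=4, exp=0)
    -> return 1
  -> return 4
-> return 16

Final answer: 16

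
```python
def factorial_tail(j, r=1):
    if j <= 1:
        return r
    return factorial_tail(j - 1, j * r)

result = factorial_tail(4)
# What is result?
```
Call trace:
factorial_tail(j=4, r=1)
  factorial_tail(j=3, r=4)
    factorial_tail(j=2, r=12)
      factorial_tail(j=1, r=24)
      -> return 24
    -> return 24
  -> return 24
-> return 24

Final answer: 24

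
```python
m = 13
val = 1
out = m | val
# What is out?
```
Trace:
  m=13
  m=13, val=1
  m=13, val=1, out=13

Final answer: 13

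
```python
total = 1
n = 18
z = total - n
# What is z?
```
Trace:
  total=1
  total=1, n=18
  total=1, n=18, z=-17

Final answer: -17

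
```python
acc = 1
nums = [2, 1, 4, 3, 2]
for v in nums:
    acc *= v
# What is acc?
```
Trace:
  acc=1
  acc=2, v=2
  acc=2, v=1
  acc=8, v=4
  acc=24, v=3
  acc=48, v=2

Final answer: 48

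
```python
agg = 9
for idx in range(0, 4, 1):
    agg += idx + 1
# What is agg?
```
Trace:
  agg=9
  agg=10, idx=0
  agg=12, idx=1
  agg=15, idx=2
  agg=19, idx=3

Final answer: 19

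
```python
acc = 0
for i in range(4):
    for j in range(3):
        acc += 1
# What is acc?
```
Trace:
  acc=0
  acc=1, i=0, j=0
  acc=2, i=0, j=1
  acc=3, i=0, j=2
  acc=4, i=1, j=0
  acc=5, i=1, j=1
  acc=6, i=1, j=2
  acc=7, i=2, j=0
  acc=8, i=2, j=1
  acc=9, i=2, j=2
  acc=10, i=3, j=0
  acc=11, i=3, j=1
  acc=12, i=3, j=2

Final answer: 12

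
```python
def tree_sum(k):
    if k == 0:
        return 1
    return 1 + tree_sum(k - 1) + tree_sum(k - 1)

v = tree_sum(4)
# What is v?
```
Call trace (a repeated sub-call is expanded the first time; later identical calls just restate its return value):
tree_sum(k=4)
  tree_sum(k=3)
    tree_sum(k=2)
      tree_sum(k=1)
        tree_sum(k=0)
        -> return 1
        tree_sum(k=0)
        -> return 1
      -> return 3
      tree_sum(k=1) -> return 3  (same call as traced above)
    -> return 7
    tree_sum(k=2) -> return 7  (same call as traced above)
  -> return 15
  tree_sum(k=3) -> return 15  (same call as traced above)
-> return 31

Final answer: 31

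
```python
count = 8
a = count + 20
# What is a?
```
Trace:
  count=8
  count=8, a=28

Final answer: 28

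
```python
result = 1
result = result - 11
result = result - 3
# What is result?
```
Trace:
  result=1
  result=-10
  result=-13

Final answer: -13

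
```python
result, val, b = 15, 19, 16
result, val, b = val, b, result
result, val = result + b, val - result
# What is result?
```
Trace:
  result=15, val=19, b=16
  result=19, val=16, b=15
  result=34, val=-3, b=15

Final answer: 34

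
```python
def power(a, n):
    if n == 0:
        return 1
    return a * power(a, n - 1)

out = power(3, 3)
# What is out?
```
Call trace:
power(a=3, n=3)
  power(a=3, n=2)
    power(a=3, n=1)
      power(a=3, n=0)
      -> return 1
    -> return 3
  -> return 9
-> return 27

Final answer: 27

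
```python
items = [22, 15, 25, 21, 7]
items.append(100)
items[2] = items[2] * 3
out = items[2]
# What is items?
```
Trace:
  items=[22, 15, 25, 21, 7]
  items=[22, 15, 25, 21, 7, 100]
  items=[22, 15, 75, 21, 7, 100]
  items=[22, 15, 75, 21, 7, 100], out=75

Final answer: [22, 15, 75, 21, 7, 100]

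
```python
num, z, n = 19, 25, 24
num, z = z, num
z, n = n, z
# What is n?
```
Trace:
  num=19, z=25, n=24
  num=25, z=19, n=24
  num=25, z=24, n=19

Final answer: 19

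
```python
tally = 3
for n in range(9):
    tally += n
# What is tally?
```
Trace:
  tally=3
  tally=3, n=0
  tally=4, n=1
  tally=6, n=2
  tally=9, n=3
  tally=13, n=4
  tally=18, n=5
  tally=24, n=6
  tally=31, n=7
  tally=39, n=8

Final answer: 39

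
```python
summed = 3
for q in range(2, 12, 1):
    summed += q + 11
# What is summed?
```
Trace:
  summed=3
  summed=16, q=2
  summed=30, q=3
  summed=45, q=4
  summed=61, q=5
  summed=78, q=6
  summed=96, q=7
  summed=115, q=8
  summed=135, q=9
  summed=156, q=10
  summed=178, q=11

Final answer: 178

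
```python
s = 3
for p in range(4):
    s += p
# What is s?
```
Trace:
  s=3
  s=3, p=0
  s=4, p=1
  s=6, p=2
  s=9, p=3

Final answer: 9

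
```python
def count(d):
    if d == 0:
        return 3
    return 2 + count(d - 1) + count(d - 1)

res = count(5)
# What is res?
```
Call trace (a repeated sub-call is expanded the first time; later identical calls just restate its return value):
count(d=5)
  count(d=4)
    count(d=3)
      count(d=2)
        count(d=1)
          count(d=0)
          -> return 3
          count(d=0)
          -> return 3
        -> return 8
        count(d=1) -> return 8  (same call as traced above)
      -> return 18
      count(d=2) -> return 18  (same call as traced above)
    -> return 38
    count(d=3) -> return 38  (same call as traced above)
  -> return 78
  count(d=4) -> return 78  (same call as traced above)
-> return 158

Final answer: 158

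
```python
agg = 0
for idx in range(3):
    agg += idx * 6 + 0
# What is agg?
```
Trace:
  agg=0
  agg=0, idx=0
  agg=6, idx=1
  agg=18, idx=2

Final answer: 18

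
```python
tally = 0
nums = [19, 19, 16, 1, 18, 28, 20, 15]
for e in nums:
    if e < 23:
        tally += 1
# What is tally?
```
Trace:
  tally=0
  tally=1, e=19
  tally=2, e=19
  tally=3, e=16
  tally=4, e=1
  tally=5, e=18
  tally=5, e=28
  tally=6, e=20
  tally=7, e=15

Final answer: 7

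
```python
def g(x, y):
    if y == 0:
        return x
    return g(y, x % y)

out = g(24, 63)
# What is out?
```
Call trace:
g(x=24, y=63)
  g(x=63, y=24)
    g(x=24, y=15)
      g(x=15, y=9)
        g(x=9, y=6)
          g(x=6, y=3)
            g(x=3, y=0)
            -> return 3
          -> return 3
        -> return 3
      -> return 3
    -> return 3
  -> return 3
-> return 3

Final answer: 3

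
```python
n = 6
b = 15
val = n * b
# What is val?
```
Trace:
  n=6
  n=6, b=15
  n=6, b=15, val=90

Final answer: 90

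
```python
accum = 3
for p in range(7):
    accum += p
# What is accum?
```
Trace:
  accum=3
  accum=3, p=0
  accum=4, p=1
  accum=6, p=2
  accum=9, p=3
  accum=13, p=4
  accum=18, p=5
  accum=24, p=6

Final answer: 24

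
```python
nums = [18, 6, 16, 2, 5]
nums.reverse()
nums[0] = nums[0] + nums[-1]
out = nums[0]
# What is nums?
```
Trace:
  nums=[18, 6, 16, 2, 5]
  nums=[5, 2, 16, 6, 18]
  nums=[23, 2, 16, 6, 18]
  nums=[23, 2, 16, 6, 18], out=23

Final answer: [23, 2, 16, 6, 18]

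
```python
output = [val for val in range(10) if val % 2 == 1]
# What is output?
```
Trace:
  val=0
  val=1
  val=2
  val=3
  val=4
  val=5
  val=6
  val=7
  val=8
  val=9
  output=[1, 3, 5, 7, 9]

Final answer: [1, 3, 5, 7, 9]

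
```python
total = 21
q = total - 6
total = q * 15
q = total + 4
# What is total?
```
Trace:
  total=21
  total=21, q=15
  total=225, q=15
  total=225, q=229

Final answer: 225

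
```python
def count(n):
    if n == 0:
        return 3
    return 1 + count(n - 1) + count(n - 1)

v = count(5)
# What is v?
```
Call trace (a repeated sub-call is expanded the first time; later identical calls just restate its return value):
count(n=5)
  count(n=4)
    count(n=3)
      count(n=2)
        count(n=1)
          count(n=0)
          -> return 3
          count(n=0)
          -> return 3
        -> return 7
        count(n=1) -> return 7  (same call as traced above)
      -> return 15
      count(n=2) -> return 15  (same call as traced above)
    -> return 31
    count(n=3) -> return 31  (same call as traced above)
  -> return 63
  count(n=4) -> return 63  (same call as traced above)
-> return 127

Final answer: 127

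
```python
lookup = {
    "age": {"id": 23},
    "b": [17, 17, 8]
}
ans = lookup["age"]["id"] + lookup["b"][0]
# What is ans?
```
Trace:
  lookup={'age': {'id': 23}, 'b': [17, 17, 8]}
  lookup={'age': {'id': 23}, 'b': [17, 17, 8]}, ans=40

Final answer: 40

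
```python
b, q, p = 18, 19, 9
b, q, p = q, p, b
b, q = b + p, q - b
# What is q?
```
Trace:
  b=18, q=19, p=9
  b=19, q=9, p=18
  b=37, q=-10, p=18

Final answer: -10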